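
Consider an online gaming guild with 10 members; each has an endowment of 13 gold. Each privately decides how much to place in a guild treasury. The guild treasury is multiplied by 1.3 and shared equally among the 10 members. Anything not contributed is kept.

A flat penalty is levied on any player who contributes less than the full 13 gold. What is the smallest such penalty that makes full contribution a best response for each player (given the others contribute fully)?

11.31 gold

Given the others contribute fully, the best deviation is to contribute 0 (any partial contribution still incurs the fine and gives up units whose private return 0.1300 is below 1).
Deviating from 13 to 0 saves 13 gold but forfeits the deviator's share of the drop in the guild treasury: 1.3/10 × 13 = 1.69.
So the deviation gain is 13 − 1.69 = 11.31, and the fine must be at least 11.31 gold to wipe it out.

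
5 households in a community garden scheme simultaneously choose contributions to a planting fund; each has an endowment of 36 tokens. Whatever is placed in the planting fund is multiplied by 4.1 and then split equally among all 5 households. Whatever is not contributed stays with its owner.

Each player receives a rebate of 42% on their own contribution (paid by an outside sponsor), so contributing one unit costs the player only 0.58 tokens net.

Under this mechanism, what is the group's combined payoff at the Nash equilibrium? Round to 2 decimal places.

813.60 tokens

The effective private return per unit is now (4.1/5) / 0.58 = 1.4138 > 1, so every player's dominant strategy flips to full contribution.
So the Nash equilibrium is full contribution by all 5; the group earns 5 × (36 × 0.42 + 4.1 × 36) = 813.60.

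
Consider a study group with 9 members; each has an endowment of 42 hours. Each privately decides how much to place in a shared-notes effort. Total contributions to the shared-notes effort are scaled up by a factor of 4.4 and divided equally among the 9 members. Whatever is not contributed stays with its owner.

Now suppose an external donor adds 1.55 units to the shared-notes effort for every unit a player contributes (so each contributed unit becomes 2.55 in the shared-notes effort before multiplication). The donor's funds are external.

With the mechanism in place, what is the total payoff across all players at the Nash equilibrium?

4241.16 hours

Under the mechanism each unit contributed yields 4.4 × 2.55 / 9 = 1.2467 back to its contributor per unit of net cost, which exceeds 1, making full contribution the dominant choice for everyone.
At the Nash equilibrium everyone contributes 42. Group total payoff = 4.4 × 2.55 × 378 = 4241.16.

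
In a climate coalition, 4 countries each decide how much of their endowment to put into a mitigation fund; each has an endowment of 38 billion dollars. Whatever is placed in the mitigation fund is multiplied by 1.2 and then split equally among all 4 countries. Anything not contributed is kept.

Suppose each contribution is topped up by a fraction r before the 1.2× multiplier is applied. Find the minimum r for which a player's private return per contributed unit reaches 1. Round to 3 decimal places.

2.333

With matching at rate r, one contributed unit becomes (1 + r) in the mitigation fund and returns 1.2 × (1 + r) / 4 to the contributor.
Setting this equal to 1: 1 + r = 4/1.2 = 3.3333.
So the minimum matching rate is r = 3.3333 − 1 = 2.333.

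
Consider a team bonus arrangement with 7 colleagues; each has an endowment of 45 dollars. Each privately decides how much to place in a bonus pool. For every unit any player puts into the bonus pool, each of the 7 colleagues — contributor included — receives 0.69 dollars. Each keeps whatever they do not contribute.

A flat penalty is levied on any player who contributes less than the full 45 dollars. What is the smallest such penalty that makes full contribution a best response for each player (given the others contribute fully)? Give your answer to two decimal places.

Given the others contribute fully, the best deviation is to contribute 0 (any partial contribution still incurs the fine and gives up units whose private return 0.69 is below 1).
Deviating from 45 to 0 saves 45 dollars but forfeits the deviator's share of the drop in the bonus pool: 0.69 × 45 = 31.05.
So the deviation gain is 45 − 31.05 = 13.95, and the fine must be at least 13.95 dollars to wipe it out.

13.95 dollars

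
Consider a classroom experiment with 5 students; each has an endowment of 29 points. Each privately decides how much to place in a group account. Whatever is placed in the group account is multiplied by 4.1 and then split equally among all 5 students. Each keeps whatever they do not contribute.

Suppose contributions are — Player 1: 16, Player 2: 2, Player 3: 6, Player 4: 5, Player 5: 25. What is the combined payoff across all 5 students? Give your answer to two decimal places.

Total contributed: 16 + 2 + 6 + 5 + 25 = 54; total kept: 5 × 29 − 54 = 91.
The group account pays out 4.1 × 54 = 221.40 in aggregate.
Group total = 91 + 221.40 = 312.40.

312.40 points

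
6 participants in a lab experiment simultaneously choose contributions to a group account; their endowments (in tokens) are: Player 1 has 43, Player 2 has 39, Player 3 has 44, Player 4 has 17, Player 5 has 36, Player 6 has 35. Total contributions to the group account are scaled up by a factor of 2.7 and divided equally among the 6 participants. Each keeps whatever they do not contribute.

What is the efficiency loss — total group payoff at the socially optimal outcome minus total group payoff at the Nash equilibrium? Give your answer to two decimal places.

The private return per contributed unit is 2.7/6 = 0.4500 < 1 for every player regardless of endowment, so the Nash equilibrium is zero contribution and the group total is Σ E_j = 43 + 39 + 44 + 17 + 36 + 35 = 214.
Each contributed unit returns 2.700 to the group, so the social optimum is full contribution by everyone: group total = 2.700 × 214 = 577.80.
Efficiency loss = (2.700 − 1) × 214 = 363.80.

363.80 tokens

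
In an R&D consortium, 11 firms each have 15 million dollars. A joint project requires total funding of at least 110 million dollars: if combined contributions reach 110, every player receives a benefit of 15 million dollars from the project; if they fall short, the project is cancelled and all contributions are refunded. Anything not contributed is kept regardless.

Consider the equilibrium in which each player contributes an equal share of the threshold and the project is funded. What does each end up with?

Equal share of the threshold: 110/11 = 10.
At this profile no one gains by cutting their contribution: any cut drops the total below 110, the project is cancelled, contributions are refunded, and the deviator ends with 15, which is less than 15 − 10 + 15 = 20. Contributing more than 10 just wastes the excess. So contributing exactly 10 is a best response.
Each player's payoff: 15 − 10 + 15 = 20.

20 million dollars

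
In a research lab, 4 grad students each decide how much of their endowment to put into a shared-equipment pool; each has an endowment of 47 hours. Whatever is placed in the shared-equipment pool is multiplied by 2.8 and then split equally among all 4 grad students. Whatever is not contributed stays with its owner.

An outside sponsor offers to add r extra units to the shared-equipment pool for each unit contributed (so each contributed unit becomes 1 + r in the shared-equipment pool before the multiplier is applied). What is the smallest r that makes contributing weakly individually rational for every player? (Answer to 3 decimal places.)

0.429

With matching at rate r, one contributed unit becomes (1 + r) in the shared-equipment pool and returns 2.8 × (1 + r) / 4 to the contributor.
Setting this equal to 1: 1 + r = 4/2.8 = 1.4286.
So the minimum matching rate is r = 1.4286 − 1 = 0.429.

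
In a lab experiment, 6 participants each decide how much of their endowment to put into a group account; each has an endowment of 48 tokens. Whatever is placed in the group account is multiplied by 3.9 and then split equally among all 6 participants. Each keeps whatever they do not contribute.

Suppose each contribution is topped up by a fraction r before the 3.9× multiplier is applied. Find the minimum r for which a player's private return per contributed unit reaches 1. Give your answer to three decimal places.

0.538

With matching at rate r, one contributed unit becomes (1 + r) in the group account and returns 3.9 × (1 + r) / 6 to the contributor.
Setting this equal to 1: 1 + r = 6/3.9 = 1.5385.
So the minimum matching rate is r = 1.5385 − 1 = 0.538.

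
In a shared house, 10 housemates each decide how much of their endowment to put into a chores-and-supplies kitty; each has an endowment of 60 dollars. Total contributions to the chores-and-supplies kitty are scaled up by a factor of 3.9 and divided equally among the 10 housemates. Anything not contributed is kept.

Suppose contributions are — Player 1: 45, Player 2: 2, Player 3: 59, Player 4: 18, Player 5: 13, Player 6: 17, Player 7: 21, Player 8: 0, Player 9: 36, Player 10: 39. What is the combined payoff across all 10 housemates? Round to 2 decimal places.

1325.00 dollars

Total contributed: 45 + 2 + 59 + 18 + 13 + 17 + 21 + 0 + 36 + 39 = 250; total kept: 10 × 60 − 250 = 350.
The chores-and-supplies kitty pays out 3.9 × 250 = 975.00 in aggregate.
Group total = 350 + 975.00 = 1325.00.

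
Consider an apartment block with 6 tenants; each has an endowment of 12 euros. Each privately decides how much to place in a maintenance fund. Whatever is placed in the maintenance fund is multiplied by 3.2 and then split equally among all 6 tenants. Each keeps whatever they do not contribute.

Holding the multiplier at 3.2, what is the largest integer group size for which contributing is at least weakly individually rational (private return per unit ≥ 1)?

Private return per unit is 3.2/(group size), which is ≥ 1 whenever the group size is ≤ 3.2.
The largest such integer is 3.

3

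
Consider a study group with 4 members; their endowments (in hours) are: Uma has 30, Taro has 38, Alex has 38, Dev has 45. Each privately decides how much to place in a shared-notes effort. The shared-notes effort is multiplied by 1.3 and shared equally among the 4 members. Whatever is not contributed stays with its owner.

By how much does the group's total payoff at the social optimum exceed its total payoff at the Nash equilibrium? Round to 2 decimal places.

45.30 hours

The private return per contributed unit is 1.3/4 = 0.3250 < 1 for every player regardless of endowment, so the Nash equilibrium is zero contribution and the group total is Σ E_j = 30 + 38 + 38 + 45 = 151.
Each contributed unit returns 1.300 to the group, so the social optimum is full contribution by everyone: group total = 1.300 × 151 = 196.30.
Efficiency loss = (1.300 − 1) × 151 = 45.30.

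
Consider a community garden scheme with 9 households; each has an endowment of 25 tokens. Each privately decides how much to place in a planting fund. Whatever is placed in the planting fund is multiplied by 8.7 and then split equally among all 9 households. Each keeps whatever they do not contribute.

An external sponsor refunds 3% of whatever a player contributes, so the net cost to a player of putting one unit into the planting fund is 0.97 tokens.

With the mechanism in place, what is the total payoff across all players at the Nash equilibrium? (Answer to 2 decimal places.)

With the mechanism, a contributed unit returns (8.7/9) / 0.97 = 0.9966 per unit of net cost — still below 1 — so contributing 0 remains dominant for every player.
At the Nash equilibrium no one contributes; group total payoff = 9 × 25 = 225.

225.00 tokens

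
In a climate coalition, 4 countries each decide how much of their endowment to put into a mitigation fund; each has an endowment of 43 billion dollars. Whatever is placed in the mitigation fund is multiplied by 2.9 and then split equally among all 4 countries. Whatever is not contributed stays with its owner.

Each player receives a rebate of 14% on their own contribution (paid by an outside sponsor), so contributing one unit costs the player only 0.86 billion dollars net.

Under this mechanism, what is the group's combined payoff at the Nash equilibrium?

Even with the mechanism, each unit contributed returns only (2.9/4) / 0.86 = 0.8430 per unit of net cost, so contributing nothing is still dominant.
Everyone keeps their endowment and the group total is 4 × 43 = 172.

172.00 billion dollars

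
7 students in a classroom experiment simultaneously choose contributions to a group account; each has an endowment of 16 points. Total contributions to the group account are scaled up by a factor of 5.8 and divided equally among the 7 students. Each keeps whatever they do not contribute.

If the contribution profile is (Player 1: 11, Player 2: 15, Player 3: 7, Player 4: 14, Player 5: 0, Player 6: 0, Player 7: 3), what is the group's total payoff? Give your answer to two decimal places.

Total contributed: 11 + 15 + 7 + 14 + 0 + 0 + 3 = 50; total kept: 7 × 16 − 50 = 62.
The group account pays out 5.8 × 50 = 290.00 in aggregate.
Group total = 62 + 290.00 = 352.00.

352.00 points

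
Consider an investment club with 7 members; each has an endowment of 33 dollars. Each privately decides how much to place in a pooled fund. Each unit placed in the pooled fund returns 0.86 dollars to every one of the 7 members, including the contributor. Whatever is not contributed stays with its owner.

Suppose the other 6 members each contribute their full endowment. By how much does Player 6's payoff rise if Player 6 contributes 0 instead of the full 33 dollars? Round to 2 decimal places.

4.62 dollars

Switching from a contribution of 33 to 0 lets Player 6 keep an extra 33 dollars, but lowers the pooled fund by 33, which costs Player 6 their own share of that drop: 0.86 × 33 = 28.38.
Net gain = 33 − 28.38 = 4.62. The private return per contributed unit (0.86) is below 1, so free-riding is indeed the best response regardless of what the others do.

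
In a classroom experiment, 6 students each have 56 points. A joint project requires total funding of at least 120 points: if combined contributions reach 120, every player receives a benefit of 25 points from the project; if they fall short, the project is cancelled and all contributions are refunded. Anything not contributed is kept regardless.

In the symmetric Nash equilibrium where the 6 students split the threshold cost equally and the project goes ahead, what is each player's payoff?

Equal share of the threshold: 120/6 = 20.
At this profile no one gains by cutting their contribution: any cut drops the total below 120, the project is cancelled, contributions are refunded, and the deviator ends with 56, which is less than 56 − 20 + 25 = 61. Contributing more than 20 just wastes the excess. So contributing exactly 20 is a best response.
Each player's payoff: 56 − 20 + 25 = 61.

61 points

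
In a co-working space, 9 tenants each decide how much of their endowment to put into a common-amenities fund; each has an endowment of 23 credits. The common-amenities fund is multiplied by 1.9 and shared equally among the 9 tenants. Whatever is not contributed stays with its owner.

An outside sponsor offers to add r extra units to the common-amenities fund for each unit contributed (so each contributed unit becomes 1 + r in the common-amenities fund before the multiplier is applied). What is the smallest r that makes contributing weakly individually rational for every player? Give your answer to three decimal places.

3.737

With matching at rate r, one contributed unit becomes (1 + r) in the common-amenities fund and returns 1.9 × (1 + r) / 9 to the contributor.
Setting this equal to 1: 1 + r = 9/1.9 = 4.7368.
So the minimum matching rate is r = 4.7368 − 1 = 3.737.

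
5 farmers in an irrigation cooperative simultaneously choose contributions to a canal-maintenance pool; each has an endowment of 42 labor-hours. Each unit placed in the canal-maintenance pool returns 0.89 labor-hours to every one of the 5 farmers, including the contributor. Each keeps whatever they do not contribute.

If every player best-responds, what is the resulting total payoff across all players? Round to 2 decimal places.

210.00 labor-hours

The private return per contributed unit is 0.89 < 1, so contributing 0 is dominant for every player. At the Nash equilibrium everyone keeps their 42, and the group total is 5 × 42 = 210.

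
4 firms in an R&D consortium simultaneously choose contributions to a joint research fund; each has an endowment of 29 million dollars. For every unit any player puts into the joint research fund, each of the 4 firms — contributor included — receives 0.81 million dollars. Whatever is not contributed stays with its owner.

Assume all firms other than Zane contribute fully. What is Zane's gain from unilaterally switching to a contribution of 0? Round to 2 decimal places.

Switching from a contribution of 29 to 0 lets Zane keep an extra 29 million dollars, but lowers the joint research fund by 29, which costs Zane their own share of that drop: 0.81 × 29 = 23.49.
Net gain = 29 − 23.49 = 5.51. The private return per contributed unit (0.81) is below 1, so free-riding is indeed the best response regardless of what the others do.

5.51 million dollars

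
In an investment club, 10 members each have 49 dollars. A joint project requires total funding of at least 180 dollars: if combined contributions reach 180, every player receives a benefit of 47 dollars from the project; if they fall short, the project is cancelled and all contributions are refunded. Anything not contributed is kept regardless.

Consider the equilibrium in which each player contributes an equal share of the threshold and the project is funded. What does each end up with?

78 dollars

Equal share of the threshold: 180/10 = 18.
At this profile no one gains by cutting their contribution: any cut drops the total below 180, the project is cancelled, contributions are refunded, and the deviator ends with 49, which is less than 49 − 18 + 47 = 78. Contributing more than 18 just wastes the excess. So contributing exactly 18 is a best response.
Each player's payoff: 49 − 18 + 47 = 78.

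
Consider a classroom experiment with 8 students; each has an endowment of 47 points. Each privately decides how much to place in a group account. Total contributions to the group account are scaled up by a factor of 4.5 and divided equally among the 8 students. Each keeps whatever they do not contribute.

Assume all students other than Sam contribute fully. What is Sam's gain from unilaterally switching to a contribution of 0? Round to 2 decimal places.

Switching from a contribution of 47 to 0 lets Sam keep an extra 47 points, but lowers the group account by 47, which costs Sam their own share of that drop: 4.5/8 × 47 = 26.44.
Net gain = 47 − 26.44 = 20.56. The private return per contributed unit (0.5625) is below 1, so free-riding is indeed the best response regardless of what the others do.

20.56 points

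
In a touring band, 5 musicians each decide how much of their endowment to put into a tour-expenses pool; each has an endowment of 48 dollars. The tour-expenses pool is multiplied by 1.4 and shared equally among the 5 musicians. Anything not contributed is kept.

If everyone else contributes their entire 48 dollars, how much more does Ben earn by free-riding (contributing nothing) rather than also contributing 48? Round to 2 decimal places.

Switching from a contribution of 48 to 0 lets Ben keep an extra 48 dollars, but lowers the tour-expenses pool by 48, which costs Ben their own share of that drop: 1.4/5 × 48 = 13.44.
Net gain = 48 − 13.44 = 34.56. The private return per contributed unit (0.2800) is below 1, so free-riding is indeed the best response regardless of what the others do.

34.56 dollars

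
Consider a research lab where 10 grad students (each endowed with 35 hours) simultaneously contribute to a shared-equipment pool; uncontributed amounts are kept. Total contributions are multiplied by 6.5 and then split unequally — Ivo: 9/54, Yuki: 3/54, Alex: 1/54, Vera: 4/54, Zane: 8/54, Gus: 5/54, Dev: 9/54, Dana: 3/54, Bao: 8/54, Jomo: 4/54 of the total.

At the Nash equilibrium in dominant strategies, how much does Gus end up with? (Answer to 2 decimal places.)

Each unit j contributes comes back to j as 6.5 × (j's share), so j prefers to contribute only if that share exceeds 1/6.5 = 0.1538; otherwise keeping the unit dominates.
Ivo and Dev clear that bar, contributing 35 each; the remaining 8 contribute 0. Total contributed: 70.
Gus keeps 35 and receives 6.5 × 70 × 5/54 = 42.13 from the shared-equipment pool, for a payoff of 77.13.

77.13 hours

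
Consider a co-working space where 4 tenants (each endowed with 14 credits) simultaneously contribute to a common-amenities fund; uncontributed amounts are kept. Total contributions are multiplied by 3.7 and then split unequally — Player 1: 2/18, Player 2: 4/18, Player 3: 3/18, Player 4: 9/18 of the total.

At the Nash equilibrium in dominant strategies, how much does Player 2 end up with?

25.51 credits

Each unit j contributes comes back to j as 3.7 × (j's share), so j prefers to contribute only if that share exceeds 1/3.7 = 0.2703; otherwise keeping the unit dominates.
Player 4 alone (share 9/18) is above the threshold, contributing 14; the remaining 3 contribute 0. Total contributed: 14.
Player 2 keeps 14 and receives 3.7 × 14 × 4/18 = 11.51 from the common-amenities fund, for a payoff of 25.51.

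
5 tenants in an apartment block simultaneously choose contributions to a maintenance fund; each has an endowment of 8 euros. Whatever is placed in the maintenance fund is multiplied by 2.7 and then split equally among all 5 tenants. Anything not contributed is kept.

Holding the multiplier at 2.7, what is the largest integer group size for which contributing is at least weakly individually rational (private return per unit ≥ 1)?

Private return per unit is 2.7/(group size), which is ≥ 1 whenever the group size is ≤ 2.7.
The largest such integer is 2.

2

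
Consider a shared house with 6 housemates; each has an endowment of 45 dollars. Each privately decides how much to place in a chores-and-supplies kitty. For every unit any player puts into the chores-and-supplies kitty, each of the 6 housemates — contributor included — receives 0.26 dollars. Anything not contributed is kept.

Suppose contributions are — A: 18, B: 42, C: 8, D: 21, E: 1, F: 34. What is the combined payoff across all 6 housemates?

Total contributed: 18 + 42 + 8 + 21 + 1 + 34 = 124; total kept: 6 × 45 − 124 = 146.
The chores-and-supplies kitty pays out 0.26 × 6 × 124 = 193.44 in aggregate.
Group total = 146 + 193.44 = 339.44.

339.44 dollars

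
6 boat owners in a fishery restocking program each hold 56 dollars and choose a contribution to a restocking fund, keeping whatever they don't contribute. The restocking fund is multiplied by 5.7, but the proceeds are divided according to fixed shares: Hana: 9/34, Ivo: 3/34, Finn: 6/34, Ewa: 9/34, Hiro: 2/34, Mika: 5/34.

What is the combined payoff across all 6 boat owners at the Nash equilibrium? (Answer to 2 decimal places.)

A player with share s gets back 5.7·s per unit contributed, so full contribution is dominant for anyone with s > 1/5.7 = 0.1754 and zero contribution is dominant for anyone below.
Hana, Finn and Ewa are above the threshold, contributing 56 each; the remaining 3 contribute 0. Total contributed: 168.
The restocking fund pays out 5.7 × 168 = 957.60 in total (split across the unequal shares, but the aggregate is all that matters for the group sum).
The 3 free-riders keep 56 each, adding 168. Group total = 168 + 957.60 = 1125.60.

1125.60 dollars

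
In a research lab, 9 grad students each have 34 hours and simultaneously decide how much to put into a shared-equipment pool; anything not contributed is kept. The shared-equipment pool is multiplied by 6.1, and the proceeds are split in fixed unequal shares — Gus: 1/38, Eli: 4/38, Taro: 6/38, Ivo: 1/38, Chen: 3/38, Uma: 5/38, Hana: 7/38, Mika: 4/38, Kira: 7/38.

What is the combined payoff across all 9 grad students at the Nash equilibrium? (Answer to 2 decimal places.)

652.80 hours

Player j's private return per contributed unit is 6.1 × (j's share). Contributing is weakly dominant for j when that share is at least 1/6.1 = 0.1639, and contributing 0 is dominant otherwise.
The shares above 0.1639 belong to Hana and Kira, contributing 34 each; the remaining 7 contribute 0. Total contributed: 68.
The shared-equipment pool pays out 6.1 × 68 = 414.80 in total (split across the unequal shares, but the aggregate is all that matters for the group sum).
The 7 free-riders keep 34 each, adding 238. Group total = 238 + 414.80 = 652.80.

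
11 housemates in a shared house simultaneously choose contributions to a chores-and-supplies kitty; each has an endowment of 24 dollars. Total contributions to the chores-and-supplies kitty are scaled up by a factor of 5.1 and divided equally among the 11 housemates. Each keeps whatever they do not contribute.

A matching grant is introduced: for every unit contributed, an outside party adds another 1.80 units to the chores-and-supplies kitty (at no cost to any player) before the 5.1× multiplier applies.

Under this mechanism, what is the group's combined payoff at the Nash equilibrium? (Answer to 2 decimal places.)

The effective private return per unit is now 5.1 × 2.80 / 11 = 1.2982 > 1, so every player's dominant strategy flips to full contribution.
At the Nash equilibrium everyone contributes 24. Group total payoff = 5.1 × 2.80 × 264 = 3769.92.

3769.92 dollars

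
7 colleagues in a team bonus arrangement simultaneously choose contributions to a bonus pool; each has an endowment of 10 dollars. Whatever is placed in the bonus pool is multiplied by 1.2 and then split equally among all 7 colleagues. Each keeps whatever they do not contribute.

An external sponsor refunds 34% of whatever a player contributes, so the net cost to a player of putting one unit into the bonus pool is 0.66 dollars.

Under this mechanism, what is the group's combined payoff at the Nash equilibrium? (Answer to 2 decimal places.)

The effective private return is (1.2/7) / 0.66 = 0.2597, which is still under 1, so the mechanism doesn't change anyone's dominant strategy: zero contribution.
Everyone keeps their endowment and the group total is 7 × 10 = 70.

70.00 dollars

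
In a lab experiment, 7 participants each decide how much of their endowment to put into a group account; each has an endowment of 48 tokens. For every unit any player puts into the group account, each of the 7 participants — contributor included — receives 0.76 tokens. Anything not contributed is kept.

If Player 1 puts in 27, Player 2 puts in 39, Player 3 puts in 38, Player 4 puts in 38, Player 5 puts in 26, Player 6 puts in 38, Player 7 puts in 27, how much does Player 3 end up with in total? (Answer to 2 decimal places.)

Total contributed: 27 + 39 + 38 + 38 + 26 + 38 + 27 = 233.
Each receives 0.76 × 233 = 177.08 from the group account.
Player 3 keeps 48 − 38 = 10, so Player 3's payoff is 10 + 177.08 = 187.08.

187.08 tokens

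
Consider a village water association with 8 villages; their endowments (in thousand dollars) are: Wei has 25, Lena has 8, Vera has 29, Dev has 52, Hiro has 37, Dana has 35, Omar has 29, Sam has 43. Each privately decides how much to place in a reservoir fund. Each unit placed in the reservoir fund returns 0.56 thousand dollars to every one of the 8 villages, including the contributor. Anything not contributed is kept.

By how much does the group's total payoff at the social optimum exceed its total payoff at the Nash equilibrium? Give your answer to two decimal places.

897.84 thousand dollars

The private return per contributed unit is 0.56 < 1 for everyone, so the Nash equilibrium is zero contribution and the group total is Σ E_j = 25 + 8 + 29 + 52 + 37 + 35 + 29 + 43 = 258.
Each contributed unit returns 4.480 to the group, so the social optimum is full contribution by everyone: group total = 4.480 × 258 = 1155.84.
Efficiency loss = (4.480 − 1) × 258 = 897.84.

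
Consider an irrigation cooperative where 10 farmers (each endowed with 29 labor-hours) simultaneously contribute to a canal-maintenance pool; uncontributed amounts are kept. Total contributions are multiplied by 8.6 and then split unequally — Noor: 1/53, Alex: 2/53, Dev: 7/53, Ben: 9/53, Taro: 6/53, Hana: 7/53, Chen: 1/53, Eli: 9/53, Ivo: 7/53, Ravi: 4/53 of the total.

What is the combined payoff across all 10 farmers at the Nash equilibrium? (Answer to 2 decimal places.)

For player j, contributing a unit is worthwhile iff 8.6 × (j's share) ≥ 1, i.e. iff j's share is at least 0.1163.
Dev, Ben, Hana, Eli and Ivo are above the threshold, contributing 29 each; the remaining 5 contribute 0. Total contributed: 145.
The canal-maintenance pool pays out 8.6 × 145 = 1247.00 in total (split across the unequal shares, but the aggregate is all that matters for the group sum).
The 5 free-riders keep 29 each, adding 145. Group total = 145 + 1247.00 = 1392.00.

1392.00 labor-hours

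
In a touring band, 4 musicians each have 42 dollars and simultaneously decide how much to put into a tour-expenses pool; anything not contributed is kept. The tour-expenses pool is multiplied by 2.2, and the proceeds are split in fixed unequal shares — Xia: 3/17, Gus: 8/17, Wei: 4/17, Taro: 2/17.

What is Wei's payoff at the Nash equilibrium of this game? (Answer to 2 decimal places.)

Each unit j contributes comes back to j as 2.2 × (j's share), so j prefers to contribute only if that share exceeds 1/2.2 = 0.4545; otherwise keeping the unit dominates.
Gus alone (share 8/17) is above the threshold, contributing 42; the remaining 3 contribute 0. Total contributed: 42.
Wei keeps 42 and receives 2.2 × 42 × 4/17 = 21.74 from the tour-expenses pool, for a payoff of 63.74.

63.74 dollars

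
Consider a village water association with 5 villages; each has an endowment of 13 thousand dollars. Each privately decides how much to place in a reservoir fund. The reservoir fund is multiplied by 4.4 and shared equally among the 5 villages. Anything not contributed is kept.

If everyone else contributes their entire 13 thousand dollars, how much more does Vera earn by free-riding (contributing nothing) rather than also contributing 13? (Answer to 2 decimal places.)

1.56 thousand dollars

Switching from a contribution of 13 to 0 lets Vera keep an extra 13 thousand dollars, but lowers the reservoir fund by 13, which costs Vera their own share of that drop: 4.4/5 × 13 = 11.44.
Net gain = 13 − 11.44 = 1.56. The private return per contributed unit (0.8800) is below 1, so free-riding is indeed the best response regardless of what the others do.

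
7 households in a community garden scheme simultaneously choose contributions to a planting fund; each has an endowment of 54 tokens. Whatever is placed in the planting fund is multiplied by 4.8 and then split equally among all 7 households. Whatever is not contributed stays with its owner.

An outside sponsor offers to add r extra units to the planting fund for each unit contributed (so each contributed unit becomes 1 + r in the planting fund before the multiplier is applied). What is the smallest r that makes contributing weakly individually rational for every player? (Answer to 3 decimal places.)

With matching at rate r, one contributed unit becomes (1 + r) in the planting fund and returns 4.8 × (1 + r) / 7 to the contributor.
Setting this equal to 1: 1 + r = 7/4.8 = 1.4583.
So the minimum matching rate is r = 1.4583 − 1 = 0.458.

0.458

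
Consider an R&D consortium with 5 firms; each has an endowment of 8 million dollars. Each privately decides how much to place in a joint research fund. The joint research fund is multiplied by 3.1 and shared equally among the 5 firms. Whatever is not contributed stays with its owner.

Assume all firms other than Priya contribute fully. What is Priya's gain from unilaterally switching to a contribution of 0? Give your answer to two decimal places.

3.04 million dollars

Switching from a contribution of 8 to 0 lets Priya keep an extra 8 million dollars, but lowers the joint research fund by 8, which costs Priya their own share of that drop: 3.1/5 × 8 = 4.96.
Net gain = 8 − 4.96 = 3.04. The private return per contributed unit (0.6200) is below 1, so free-riding is indeed the best response regardless of what the others do.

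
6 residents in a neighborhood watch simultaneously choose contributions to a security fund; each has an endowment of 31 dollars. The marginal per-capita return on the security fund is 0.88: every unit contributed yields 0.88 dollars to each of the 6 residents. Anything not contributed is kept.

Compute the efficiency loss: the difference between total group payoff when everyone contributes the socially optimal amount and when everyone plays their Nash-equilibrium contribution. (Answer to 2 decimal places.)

796.08 dollars

The private return per contributed unit is 0.88 < 1, so contributing 0 is dominant for every player. At the Nash equilibrium everyone keeps their 31, and the group total is 6 × 31 = 186.
Each contributed unit returns 5.280 to the group as a whole (0.88 to each of 6 players), which exceeds 1, so the social optimum is full contribution: group total = 5.280 × 186 = 982.08.
Efficiency loss = 982.08 − 186 = 796.08.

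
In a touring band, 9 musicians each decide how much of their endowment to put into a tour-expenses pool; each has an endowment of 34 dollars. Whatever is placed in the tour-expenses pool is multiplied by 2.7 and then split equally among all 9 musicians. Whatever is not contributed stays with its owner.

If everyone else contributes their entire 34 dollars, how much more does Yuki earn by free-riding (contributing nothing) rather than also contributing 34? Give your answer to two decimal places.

Switching from a contribution of 34 to 0 lets Yuki keep an extra 34 dollars, but lowers the tour-expenses pool by 34, which costs Yuki their own share of that drop: 2.7/9 × 34 = 10.20.
Net gain = 34 − 10.20 = 23.80. The private return per contributed unit (0.3000) is below 1, so free-riding is indeed the best response regardless of what the others do.

23.80 dollars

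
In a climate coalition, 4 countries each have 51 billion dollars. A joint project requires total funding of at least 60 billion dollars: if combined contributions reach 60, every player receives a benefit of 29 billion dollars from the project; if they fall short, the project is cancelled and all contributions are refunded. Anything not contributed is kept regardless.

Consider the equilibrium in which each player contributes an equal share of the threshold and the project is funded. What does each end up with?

65 billion dollars

Equal share of the threshold: 60/4 = 15.
At this profile no one gains by cutting their contribution: any cut drops the total below 60, the project is cancelled, contributions are refunded, and the deviator ends with 51, which is less than 51 − 15 + 29 = 65. Contributing more than 15 just wastes the excess. So contributing exactly 15 is a best response.
Each player's payoff: 51 − 15 + 29 = 65.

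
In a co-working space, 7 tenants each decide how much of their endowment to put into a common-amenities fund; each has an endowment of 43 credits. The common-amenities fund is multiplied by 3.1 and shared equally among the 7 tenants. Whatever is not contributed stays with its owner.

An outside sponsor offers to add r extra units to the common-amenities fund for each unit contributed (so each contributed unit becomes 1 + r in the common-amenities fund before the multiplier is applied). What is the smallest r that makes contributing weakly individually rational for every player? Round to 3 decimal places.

With matching at rate r, one contributed unit becomes (1 + r) in the common-amenities fund and returns 3.1 × (1 + r) / 7 to the contributor.
Setting this equal to 1: 1 + r = 7/3.1 = 2.2581.
So the minimum matching rate is r = 2.2581 − 1 = 1.258.

1.258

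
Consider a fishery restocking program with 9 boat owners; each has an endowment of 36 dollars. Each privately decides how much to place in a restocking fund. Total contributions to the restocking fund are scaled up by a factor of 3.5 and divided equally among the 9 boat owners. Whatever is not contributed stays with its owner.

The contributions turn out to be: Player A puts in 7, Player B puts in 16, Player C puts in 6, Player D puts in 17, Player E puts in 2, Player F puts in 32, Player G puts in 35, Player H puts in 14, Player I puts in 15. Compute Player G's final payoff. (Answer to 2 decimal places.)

Total contributed: 7 + 16 + 6 + 17 + 2 + 32 + 35 + 14 + 15 = 144.
Each receives 3.5 × 144 / 9 = 56.00 from the restocking fund.
Player G keeps 36 − 35 = 1, so Player G's payoff is 1 + 56.00 = 57.00.

57.00 dollars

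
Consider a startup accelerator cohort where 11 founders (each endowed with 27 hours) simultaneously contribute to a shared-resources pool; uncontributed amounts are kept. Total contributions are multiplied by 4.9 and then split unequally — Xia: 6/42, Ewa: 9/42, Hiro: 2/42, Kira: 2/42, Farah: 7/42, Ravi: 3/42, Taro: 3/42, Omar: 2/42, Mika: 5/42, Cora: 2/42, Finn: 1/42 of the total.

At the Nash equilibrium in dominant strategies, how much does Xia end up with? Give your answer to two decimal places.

45.90 hours

For player j, contributing a unit is worthwhile iff 4.9 × (j's share) ≥ 1, i.e. iff j's share is at least 0.2041.
The only share above 0.2041 is Ewa's 9/42, contributing 27; the remaining 10 contribute 0. Total contributed: 27.
Xia keeps 27 and receives 4.9 × 27 × 6/42 = 18.90 from the shared-resources pool, for a payoff of 45.90.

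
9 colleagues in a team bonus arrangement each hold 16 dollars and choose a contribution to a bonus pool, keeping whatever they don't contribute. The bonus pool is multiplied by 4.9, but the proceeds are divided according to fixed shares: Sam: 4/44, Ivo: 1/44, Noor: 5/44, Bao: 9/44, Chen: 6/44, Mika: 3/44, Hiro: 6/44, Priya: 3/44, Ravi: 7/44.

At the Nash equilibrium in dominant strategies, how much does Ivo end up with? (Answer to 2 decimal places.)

Player j's private return per contributed unit is 4.9 × (j's share). Contributing is weakly dominant for j when that share is at least 1/4.9 = 0.2041, and contributing 0 is dominant otherwise.
Only Bao (9/44) clears that bar, contributing 16; the remaining 8 contribute 0. Total contributed: 16.
Ivo keeps 16 and receives 4.9 × 16 × 1/44 = 1.78 from the bonus pool, for a payoff of 17.78.

17.78 dollars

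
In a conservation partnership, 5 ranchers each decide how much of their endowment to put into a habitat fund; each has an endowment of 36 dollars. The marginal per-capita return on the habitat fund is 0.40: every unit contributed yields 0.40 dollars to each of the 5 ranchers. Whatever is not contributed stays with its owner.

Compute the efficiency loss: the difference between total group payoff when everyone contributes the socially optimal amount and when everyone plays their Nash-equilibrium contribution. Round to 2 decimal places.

The private return per contributed unit is 0.40 < 1, so contributing 0 is dominant for every player. At the Nash equilibrium everyone keeps their 36, and the group total is 5 × 36 = 180.
Each contributed unit returns 2.000 to the group as a whole (0.40 to each of 5 players), which exceeds 1, so the social optimum is full contribution: group total = 2.000 × 180 = 360.00.
Efficiency loss = 360.00 − 180 = 180.00.

180.00 dollars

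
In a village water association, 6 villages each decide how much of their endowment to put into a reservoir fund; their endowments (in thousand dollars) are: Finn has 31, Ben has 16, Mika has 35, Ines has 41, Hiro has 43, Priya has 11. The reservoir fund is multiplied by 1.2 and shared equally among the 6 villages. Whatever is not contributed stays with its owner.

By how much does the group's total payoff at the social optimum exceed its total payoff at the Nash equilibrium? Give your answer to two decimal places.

The private return per contributed unit is 1.2/6 = 0.2000 < 1 for every player regardless of endowment, so the Nash equilibrium is zero contribution and the group total is Σ E_j = 31 + 16 + 35 + 41 + 43 + 11 = 177.
Each contributed unit returns 1.200 to the group, so the social optimum is full contribution by everyone: group total = 1.200 × 177 = 212.40.
Efficiency loss = (1.200 − 1) × 177 = 35.40.

35.40 thousand dollars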